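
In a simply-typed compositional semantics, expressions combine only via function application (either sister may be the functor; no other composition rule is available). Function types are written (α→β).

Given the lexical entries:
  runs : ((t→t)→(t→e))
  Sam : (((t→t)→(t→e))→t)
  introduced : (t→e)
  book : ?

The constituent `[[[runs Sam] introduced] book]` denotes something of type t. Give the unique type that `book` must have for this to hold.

[[[runs Sam] introduced] book] is required to be t. [[runs Sam] introduced] : e cannot yield t as functor, so book : (e→t).

(e→t)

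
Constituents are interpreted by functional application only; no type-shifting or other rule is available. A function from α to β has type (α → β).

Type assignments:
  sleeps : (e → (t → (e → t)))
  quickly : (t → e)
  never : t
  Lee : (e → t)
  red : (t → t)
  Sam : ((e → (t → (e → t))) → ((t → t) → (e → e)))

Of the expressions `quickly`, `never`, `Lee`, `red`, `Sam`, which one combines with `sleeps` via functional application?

quickly : (t → e) — sleeps needs e; quickly needs t; neither fits.
never : t — sleeps needs e; never needs nothing (atomic); neither fits.
Lee : (e → t) — sleeps needs e; Lee needs e; neither fits.
red : (t → t) — sleeps needs e; red needs t; neither fits.
Sam — combines: Sam : ((e → (t → (e → t))) → ((t → t) → (e → e))) takes sleeps : (e → (t → (e → t))) as argument, giving ((t → t) → (e → e)).

Sam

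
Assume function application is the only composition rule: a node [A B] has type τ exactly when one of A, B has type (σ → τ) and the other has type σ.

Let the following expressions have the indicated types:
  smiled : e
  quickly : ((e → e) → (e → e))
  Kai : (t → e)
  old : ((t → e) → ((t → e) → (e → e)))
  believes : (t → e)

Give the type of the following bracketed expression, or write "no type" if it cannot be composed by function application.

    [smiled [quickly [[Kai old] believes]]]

e

[Kai old] — old of type ((t → e) → ((t → e) → (e → e))) combines with Kai of type (t → e): type ((t → e) → (e → e)).
[[Kai old] believes] — [Kai old] of type ((t → e) → (e → e)) combines with believes of type (t → e): type (e → e).
[quickly [[Kai old] believes]] — quickly of type ((e → e) → (e → e)) combines with [[Kai old] believes] of type (e → e): type (e → e).
[smiled [quickly [[Kai old] believes]]] — [quickly [[Kai old] believes]] of type (e → e) combines with smiled of type e: type e.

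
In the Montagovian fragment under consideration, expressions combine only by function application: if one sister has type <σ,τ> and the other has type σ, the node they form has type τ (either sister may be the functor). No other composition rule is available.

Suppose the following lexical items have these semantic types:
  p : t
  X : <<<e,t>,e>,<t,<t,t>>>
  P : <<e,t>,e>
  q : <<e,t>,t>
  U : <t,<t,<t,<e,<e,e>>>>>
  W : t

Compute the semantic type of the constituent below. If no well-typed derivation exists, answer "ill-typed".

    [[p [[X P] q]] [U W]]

[X P]: X is <<<e,t>,e>,<t,<t,t>>>, P is <<e,t>,e>; result <t,<t,t>>.
[[X P] q]: <t,<t,t>> and <<e,t>,t> cannot combine by function application — type clash.

ill-typed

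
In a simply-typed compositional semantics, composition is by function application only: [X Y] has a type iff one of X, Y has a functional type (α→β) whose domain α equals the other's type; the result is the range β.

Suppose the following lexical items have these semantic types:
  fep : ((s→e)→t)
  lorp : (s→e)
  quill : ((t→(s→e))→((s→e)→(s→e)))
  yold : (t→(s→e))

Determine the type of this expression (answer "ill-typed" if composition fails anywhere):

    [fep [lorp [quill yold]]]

t

[quill yold] — quill of type ((t→(s→e))→((s→e)→(s→e))) combines with yold of type (t→(s→e)): type ((s→e)→(s→e)).
[lorp [quill yold]] — [quill yold] of type ((s→e)→(s→e)) combines with lorp of type (s→e): type (s→e).
[fep [lorp [quill yold]]] — fep of type ((s→e)→t) combines with [lorp [quill yold]] of type (s→e): type t.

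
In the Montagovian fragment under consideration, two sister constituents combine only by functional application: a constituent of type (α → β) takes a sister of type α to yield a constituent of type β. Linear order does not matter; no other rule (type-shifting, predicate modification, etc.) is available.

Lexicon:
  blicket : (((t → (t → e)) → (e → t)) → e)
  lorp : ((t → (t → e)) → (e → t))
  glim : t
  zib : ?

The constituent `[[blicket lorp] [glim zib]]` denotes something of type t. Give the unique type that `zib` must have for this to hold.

(t → (e → t))

For [[blicket lorp] [glim zib]] to have type t with [blicket lorp] of type e, [glim zib] must be the function: [glim zib] : (e → t).
For [glim zib] to have type (e → t) with glim of type t, zib must be the function: zib : (t → (e → t)).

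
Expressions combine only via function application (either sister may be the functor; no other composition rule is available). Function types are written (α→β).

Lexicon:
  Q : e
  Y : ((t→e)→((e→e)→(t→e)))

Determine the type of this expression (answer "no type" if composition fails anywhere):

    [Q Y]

At [Q Y]: neither e nor ((t→e)→((e→e)→(t→e))) can take the other as argument; the node is ill-typed.

no type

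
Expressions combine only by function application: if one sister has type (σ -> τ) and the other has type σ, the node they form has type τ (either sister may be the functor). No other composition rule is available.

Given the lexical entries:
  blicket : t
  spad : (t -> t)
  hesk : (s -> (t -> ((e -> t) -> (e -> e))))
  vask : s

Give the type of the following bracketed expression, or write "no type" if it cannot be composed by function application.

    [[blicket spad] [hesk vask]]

[blicket spad]: spad is (t -> t), blicket is t; result t.
[hesk vask]: hesk is (s -> (t -> ((e -> t) -> (e -> e)))), vask is s; result (t -> ((e -> t) -> (e -> e))).
[[blicket spad] [hesk vask]]: [hesk vask] is (t -> ((e -> t) -> (e -> e))), [blicket spad] is t; result ((e -> t) -> (e -> e)).

((e -> t) -> (e -> e))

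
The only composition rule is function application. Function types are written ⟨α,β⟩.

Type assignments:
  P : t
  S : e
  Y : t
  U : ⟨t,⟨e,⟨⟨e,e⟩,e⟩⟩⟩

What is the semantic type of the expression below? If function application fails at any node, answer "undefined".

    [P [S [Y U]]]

[Y U] — U of type ⟨t,⟨e,⟨⟨e,e⟩,e⟩⟩⟩ combines with Y of type t: type ⟨e,⟨⟨e,e⟩,e⟩⟩.
[S [Y U]] — [Y U] of type ⟨e,⟨⟨e,e⟩,e⟩⟩ combines with S of type e: type ⟨⟨e,e⟩,e⟩.
At [P [S [Y U]]]: neither t nor ⟨⟨e,e⟩,e⟩ can take the other as argument; the node is ill-typed.

undefined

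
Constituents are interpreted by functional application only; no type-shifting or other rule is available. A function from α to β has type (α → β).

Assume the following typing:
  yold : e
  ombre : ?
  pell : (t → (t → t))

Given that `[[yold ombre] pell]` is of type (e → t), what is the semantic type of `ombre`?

(e → ((t → (t → t)) → (e → t)))

[[yold ombre] pell] must have type (e → t). The sister pell has type (t → (t → t)); that is not a function onto (e → t), so [yold ombre] must be the functor, of type ((t → (t → t)) → (e → t)).
[yold ombre] must have type ((t → (t → t)) → (e → t)). The sister yold has type e; that is not a function onto ((t → (t → t)) → (e → t)), so ombre must be the functor, of type (e → ((t → (t → t)) → (e → t))).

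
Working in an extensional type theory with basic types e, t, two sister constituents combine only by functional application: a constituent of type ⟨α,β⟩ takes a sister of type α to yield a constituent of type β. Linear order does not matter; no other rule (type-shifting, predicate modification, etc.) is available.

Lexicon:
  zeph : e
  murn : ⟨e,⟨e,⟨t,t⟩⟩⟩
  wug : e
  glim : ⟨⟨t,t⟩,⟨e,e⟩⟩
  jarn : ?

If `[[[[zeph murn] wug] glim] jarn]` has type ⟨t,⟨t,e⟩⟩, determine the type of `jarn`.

⟨⟨e,e⟩,⟨t,⟨t,e⟩⟩⟩

For [[[[zeph murn] wug] glim] jarn] to have type ⟨t,⟨t,e⟩⟩ with [[[zeph murn] wug] glim] of type ⟨e,e⟩, jarn must be the function: jarn : ⟨⟨e,e⟩,⟨t,⟨t,e⟩⟩⟩.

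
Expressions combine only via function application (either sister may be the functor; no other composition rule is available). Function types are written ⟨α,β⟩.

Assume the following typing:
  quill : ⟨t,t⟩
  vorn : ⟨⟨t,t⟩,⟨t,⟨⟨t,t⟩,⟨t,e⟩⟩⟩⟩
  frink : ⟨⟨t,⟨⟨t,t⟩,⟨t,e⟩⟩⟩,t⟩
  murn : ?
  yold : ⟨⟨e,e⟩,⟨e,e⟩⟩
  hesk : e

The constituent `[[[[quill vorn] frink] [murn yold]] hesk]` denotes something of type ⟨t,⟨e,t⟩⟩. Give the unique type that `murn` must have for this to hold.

For [[[[quill vorn] frink] [murn yold]] hesk] to have type ⟨t,⟨e,t⟩⟩ with hesk of type e, [[[quill vorn] frink] [murn yold]] must be the function: [[[quill vorn] frink] [murn yold]] : ⟨e,⟨t,⟨e,t⟩⟩⟩.
For [[[quill vorn] frink] [murn yold]] to have type ⟨e,⟨t,⟨e,t⟩⟩⟩ with [[quill vorn] frink] of type t, [murn yold] must be the function: [murn yold] : ⟨t,⟨e,⟨t,⟨e,t⟩⟩⟩⟩.
For [murn yold] to have type ⟨t,⟨e,⟨t,⟨e,t⟩⟩⟩⟩ with yold of type ⟨⟨e,e⟩,⟨e,e⟩⟩, murn must be the function: murn : ⟨⟨⟨e,e⟩,⟨e,e⟩⟩,⟨t,⟨e,⟨t,⟨e,t⟩⟩⟩⟩⟩.

⟨⟨⟨e,e⟩,⟨e,e⟩⟩,⟨t,⟨e,⟨t,⟨e,t⟩⟩⟩⟩⟩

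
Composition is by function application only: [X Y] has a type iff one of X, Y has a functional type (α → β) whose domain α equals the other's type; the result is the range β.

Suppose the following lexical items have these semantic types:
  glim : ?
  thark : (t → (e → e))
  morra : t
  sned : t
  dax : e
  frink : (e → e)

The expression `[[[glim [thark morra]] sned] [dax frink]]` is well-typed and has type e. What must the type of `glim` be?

((e → e) → (t → (e → e)))

For [[[glim [thark morra]] sned] [dax frink]] to have type e with [dax frink] of type e, [[glim [thark morra]] sned] must be the function: [[glim [thark morra]] sned] : (e → e).
For [[glim [thark morra]] sned] to have type (e → e) with sned of type t, [glim [thark morra]] must be the function: [glim [thark morra]] : (t → (e → e)).
For [glim [thark morra]] to have type (t → (e → e)) with [thark morra] of type (e → e), glim must be the function: glim : ((e → e) → (t → (e → e))).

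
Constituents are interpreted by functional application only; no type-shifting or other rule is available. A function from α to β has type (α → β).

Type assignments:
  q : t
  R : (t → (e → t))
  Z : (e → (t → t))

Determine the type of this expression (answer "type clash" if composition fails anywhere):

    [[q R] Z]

type clash

[q R]: R is (t → (e → t)), q is t; result (e → t).
[[q R] Z]: (e → t) and (e → (t → t)) cannot combine by function application — type clash.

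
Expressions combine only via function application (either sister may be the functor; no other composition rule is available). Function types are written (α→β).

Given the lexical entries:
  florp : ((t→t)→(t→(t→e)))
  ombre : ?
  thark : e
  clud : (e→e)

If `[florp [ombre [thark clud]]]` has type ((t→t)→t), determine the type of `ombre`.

[florp [ombre [thark clud]]] must have type ((t→t)→t). The sister florp has type ((t→t)→(t→(t→e))); that is not a function onto ((t→t)→t), so [ombre [thark clud]] must be the functor, of type (((t→t)→(t→(t→e)))→((t→t)→t)).
[ombre [thark clud]] must have type (((t→t)→(t→(t→e)))→((t→t)→t)). The sister [thark clud] has type e; that is not a function onto (((t→t)→(t→(t→e)))→((t→t)→t)), so ombre must be the functor, of type (e→(((t→t)→(t→(t→e)))→((t→t)→t))).

(e→(((t→t)→(t→(t→e)))→((t→t)→t)))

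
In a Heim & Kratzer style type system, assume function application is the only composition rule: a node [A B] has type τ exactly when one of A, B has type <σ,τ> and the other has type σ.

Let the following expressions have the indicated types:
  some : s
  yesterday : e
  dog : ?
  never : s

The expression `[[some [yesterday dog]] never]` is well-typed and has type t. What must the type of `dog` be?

[[some [yesterday dog]] never] must have type t. The sister never has type s; that is not a function onto t, so [some [yesterday dog]] must be the functor, of type <s,t>.
[some [yesterday dog]] must have type <s,t>. The sister some has type s; that is not a function onto <s,t>, so [yesterday dog] must be the functor, of type <s,<s,t>>.
[yesterday dog] must have type <s,<s,t>>. The sister yesterday has type e; that is not a function onto <s,<s,t>>, so dog must be the functor, of type <e,<s,<s,t>>>.

<e,<s,<s,t>>>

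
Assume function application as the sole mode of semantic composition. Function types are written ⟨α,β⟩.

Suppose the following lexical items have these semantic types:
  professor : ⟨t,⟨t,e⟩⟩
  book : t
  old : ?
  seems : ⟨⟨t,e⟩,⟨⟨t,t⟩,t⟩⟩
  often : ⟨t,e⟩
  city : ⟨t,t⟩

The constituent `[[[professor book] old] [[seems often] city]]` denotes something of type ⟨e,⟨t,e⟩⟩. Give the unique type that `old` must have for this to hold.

[[[professor book] old] [[seems often] city]] must have type ⟨e,⟨t,e⟩⟩. The sister [[seems often] city] has type t; that is not a function onto ⟨e,⟨t,e⟩⟩, so [[professor book] old] must be the functor, of type ⟨t,⟨e,⟨t,e⟩⟩⟩.
[[professor book] old] must have type ⟨t,⟨e,⟨t,e⟩⟩⟩. The sister [professor book] has type ⟨t,e⟩; that is not a function onto ⟨t,⟨e,⟨t,e⟩⟩⟩, so old must be the functor, of type ⟨⟨t,e⟩,⟨t,⟨e,⟨t,e⟩⟩⟩⟩.

⟨⟨t,e⟩,⟨t,⟨e,⟨t,e⟩⟩⟩⟩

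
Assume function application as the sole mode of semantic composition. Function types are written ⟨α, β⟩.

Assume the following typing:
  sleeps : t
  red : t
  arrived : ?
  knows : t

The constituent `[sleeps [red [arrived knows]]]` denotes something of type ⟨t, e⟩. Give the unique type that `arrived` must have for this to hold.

[sleeps [red [arrived knows]]] is required to be ⟨t, e⟩. sleeps : t cannot yield ⟨t, e⟩ as functor, so [red [arrived knows]] : ⟨t, ⟨t, e⟩⟩.
[red [arrived knows]] is required to be ⟨t, ⟨t, e⟩⟩. red : t cannot yield ⟨t, ⟨t, e⟩⟩ as functor, so [arrived knows] : ⟨t, ⟨t, ⟨t, e⟩⟩⟩.
[arrived knows] is required to be ⟨t, ⟨t, ⟨t, e⟩⟩⟩. knows : t cannot yield ⟨t, ⟨t, ⟨t, e⟩⟩⟩ as functor, so arrived : ⟨t, ⟨t, ⟨t, ⟨t, e⟩⟩⟩⟩.

⟨t, ⟨t, ⟨t, ⟨t, e⟩⟩⟩⟩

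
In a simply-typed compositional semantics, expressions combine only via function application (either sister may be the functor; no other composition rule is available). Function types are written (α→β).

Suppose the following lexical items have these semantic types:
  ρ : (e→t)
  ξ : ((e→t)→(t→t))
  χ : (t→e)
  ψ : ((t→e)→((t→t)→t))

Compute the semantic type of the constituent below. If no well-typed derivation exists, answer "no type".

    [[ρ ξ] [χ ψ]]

[ρ ξ]: ((e→t)→(t→t)) applied to (e→t) yields (t→t).
[χ ψ]: ((t→e)→((t→t)→t)) applied to (t→e) yields ((t→t)→t).
[[ρ ξ] [χ ψ]]: ((t→t)→t) applied to (t→t) yields t.

t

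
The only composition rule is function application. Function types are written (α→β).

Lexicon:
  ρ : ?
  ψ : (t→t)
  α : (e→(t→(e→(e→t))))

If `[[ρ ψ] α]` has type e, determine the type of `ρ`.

At [[ρ ψ] α] (required: e): α is (e→(t→(e→(e→t)))), which is not a function with range e; hence [ρ ψ] is the functor — type ((e→(t→(e→(e→t))))→e).
At [ρ ψ] (required: ((e→(t→(e→(e→t))))→e)): ψ is (t→t), which is not a function with range ((e→(t→(e→(e→t))))→e); hence ρ is the functor — type ((t→t)→((e→(t→(e→(e→t))))→e)).

((t→t)→((e→(t→(e→(e→t))))→e))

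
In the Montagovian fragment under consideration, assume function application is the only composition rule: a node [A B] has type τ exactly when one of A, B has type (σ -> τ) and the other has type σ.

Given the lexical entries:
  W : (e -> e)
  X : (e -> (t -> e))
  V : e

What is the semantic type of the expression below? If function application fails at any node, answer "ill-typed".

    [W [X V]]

[X V] — X of type (e -> (t -> e)) combines with V of type e: type (t -> e).
[W [X V]]: (e -> e) and (t -> e) cannot combine by function application — type clash.

ill-typed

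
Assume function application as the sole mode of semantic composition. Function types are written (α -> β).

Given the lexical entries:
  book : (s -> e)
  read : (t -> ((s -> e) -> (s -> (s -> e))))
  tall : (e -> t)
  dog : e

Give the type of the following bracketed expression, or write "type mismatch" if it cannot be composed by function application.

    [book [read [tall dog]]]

At [tall dog], tall : (e -> t) takes dog : e, giving t.
At [read [tall dog]], read : (t -> ((s -> e) -> (s -> (s -> e)))) takes [tall dog] : t, giving ((s -> e) -> (s -> (s -> e))).
At [book [read [tall dog]]], [read [tall dog]] : ((s -> e) -> (s -> (s -> e))) takes book : (s -> e), giving (s -> (s -> e)).

(s -> (s -> e))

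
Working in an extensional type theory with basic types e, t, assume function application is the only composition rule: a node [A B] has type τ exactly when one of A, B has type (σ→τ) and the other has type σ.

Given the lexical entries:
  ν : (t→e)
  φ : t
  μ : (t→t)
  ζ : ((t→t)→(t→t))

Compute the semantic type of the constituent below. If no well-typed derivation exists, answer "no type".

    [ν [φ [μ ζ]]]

[μ ζ]: ζ is ((t→t)→(t→t)), μ is (t→t); result (t→t).
[φ [μ ζ]]: [μ ζ] is (t→t), φ is t; result t.
[ν [φ [μ ζ]]]: ν is (t→e), [φ [μ ζ]] is t; result e.

e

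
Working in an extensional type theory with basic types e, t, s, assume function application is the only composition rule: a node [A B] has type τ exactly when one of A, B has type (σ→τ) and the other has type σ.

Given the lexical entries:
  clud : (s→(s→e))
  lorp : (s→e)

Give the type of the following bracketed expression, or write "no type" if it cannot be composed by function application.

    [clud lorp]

no type

At [clud lorp]: neither (s→(s→e)) nor (s→e) can take the other as argument; the node is ill-typed.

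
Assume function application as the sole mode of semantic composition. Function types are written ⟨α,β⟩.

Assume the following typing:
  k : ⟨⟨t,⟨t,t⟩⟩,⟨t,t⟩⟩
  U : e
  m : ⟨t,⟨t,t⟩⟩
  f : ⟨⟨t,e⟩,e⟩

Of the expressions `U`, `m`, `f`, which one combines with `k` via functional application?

m

U : e — does not combine with k.
m — combines: k : ⟨⟨t,⟨t,t⟩⟩,⟨t,t⟩⟩ takes m : ⟨t,⟨t,t⟩⟩ as argument, giving ⟨t,t⟩.
f : ⟨⟨t,e⟩,e⟩ — does not combine with k.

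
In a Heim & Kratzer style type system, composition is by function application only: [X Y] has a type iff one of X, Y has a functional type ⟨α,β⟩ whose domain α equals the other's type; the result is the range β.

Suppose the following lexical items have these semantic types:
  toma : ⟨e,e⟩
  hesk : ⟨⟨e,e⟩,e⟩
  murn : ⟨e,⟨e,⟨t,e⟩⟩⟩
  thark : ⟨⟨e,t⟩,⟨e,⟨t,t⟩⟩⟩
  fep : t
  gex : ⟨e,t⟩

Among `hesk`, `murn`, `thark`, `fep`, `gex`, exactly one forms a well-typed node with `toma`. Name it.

hesk — combines: hesk : ⟨⟨e,e⟩,e⟩ takes toma : ⟨e,e⟩ as argument, giving e.
murn : ⟨e,⟨e,⟨t,e⟩⟩⟩ — no; toma wants e, and murn wants e.
thark : ⟨⟨e,t⟩,⟨e,⟨t,t⟩⟩⟩ — no; toma wants e, and thark wants ⟨e,t⟩.
fep : t — no; toma wants e, and fep wants nothing (atomic).
gex : ⟨e,t⟩ — no; toma wants e, and gex wants e.

hesk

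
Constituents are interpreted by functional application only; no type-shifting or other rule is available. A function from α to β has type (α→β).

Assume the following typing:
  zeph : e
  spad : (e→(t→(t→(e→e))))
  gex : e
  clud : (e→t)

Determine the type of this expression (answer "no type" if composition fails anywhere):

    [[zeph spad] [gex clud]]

[zeph spad] — spad of type (e→(t→(t→(e→e)))) combines with zeph of type e: type (t→(t→(e→e))).
[gex clud] — clud of type (e→t) combines with gex of type e: type t.
[[zeph spad] [gex clud]] — [zeph spad] of type (t→(t→(e→e))) combines with [gex clud] of type t: type (t→(e→e)).

(t→(e→e))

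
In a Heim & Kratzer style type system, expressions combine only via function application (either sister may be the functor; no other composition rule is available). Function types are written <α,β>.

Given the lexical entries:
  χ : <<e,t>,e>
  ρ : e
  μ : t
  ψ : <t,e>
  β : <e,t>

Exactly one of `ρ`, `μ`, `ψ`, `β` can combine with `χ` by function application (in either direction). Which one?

ρ : e — does not combine with χ.
μ : t — does not combine with χ.
ψ : <t,e> — does not combine with χ.
β — combines: χ : <<e,t>,e> takes β : <e,t> as argument, giving e.

β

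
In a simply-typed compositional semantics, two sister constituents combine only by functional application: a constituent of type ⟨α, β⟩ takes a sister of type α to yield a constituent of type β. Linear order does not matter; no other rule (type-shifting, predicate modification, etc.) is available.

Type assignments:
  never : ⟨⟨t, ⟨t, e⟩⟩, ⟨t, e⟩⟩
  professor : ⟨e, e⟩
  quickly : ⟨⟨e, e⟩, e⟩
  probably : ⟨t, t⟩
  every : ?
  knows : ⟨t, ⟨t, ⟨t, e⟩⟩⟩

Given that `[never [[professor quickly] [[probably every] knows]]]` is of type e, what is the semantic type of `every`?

At [never [[professor quickly] [[probably every] knows]]] (required: e): never is ⟨⟨t, ⟨t, e⟩⟩, ⟨t, e⟩⟩, which is not a function with range e; hence [[professor quickly] [[probably every] knows]] is the functor — type ⟨⟨⟨t, ⟨t, e⟩⟩, ⟨t, e⟩⟩, e⟩.
At [[professor quickly] [[probably every] knows]] (required: ⟨⟨⟨t, ⟨t, e⟩⟩, ⟨t, e⟩⟩, e⟩): [professor quickly] is e, which is not a function with range ⟨⟨⟨t, ⟨t, e⟩⟩, ⟨t, e⟩⟩, e⟩; hence [[probably every] knows] is the functor — type ⟨e, ⟨⟨⟨t, ⟨t, e⟩⟩, ⟨t, e⟩⟩, e⟩⟩.
At [[probably every] knows] (required: ⟨e, ⟨⟨⟨t, ⟨t, e⟩⟩, ⟨t, e⟩⟩, e⟩⟩): knows is ⟨t, ⟨t, ⟨t, e⟩⟩⟩, which is not a function with range ⟨e, ⟨⟨⟨t, ⟨t, e⟩⟩, ⟨t, e⟩⟩, e⟩⟩; hence [probably every] is the functor — type ⟨⟨t, ⟨t, ⟨t, e⟩⟩⟩, ⟨e, ⟨⟨⟨t, ⟨t, e⟩⟩, ⟨t, e⟩⟩, e⟩⟩⟩.
At [probably every] (required: ⟨⟨t, ⟨t, ⟨t, e⟩⟩⟩, ⟨e, ⟨⟨⟨t, ⟨t, e⟩⟩, ⟨t, e⟩⟩, e⟩⟩⟩): probably is ⟨t, t⟩, which is not a function with range ⟨⟨t, ⟨t, ⟨t, e⟩⟩⟩, ⟨e, ⟨⟨⟨t, ⟨t, e⟩⟩, ⟨t, e⟩⟩, e⟩⟩⟩; hence every is the functor — type ⟨⟨t, t⟩, ⟨⟨t, ⟨t, ⟨t, e⟩⟩⟩, ⟨e, ⟨⟨⟨t, ⟨t, e⟩⟩, ⟨t, e⟩⟩, e⟩⟩⟩⟩.

⟨⟨t, t⟩, ⟨⟨t, ⟨t, ⟨t, e⟩⟩⟩, ⟨e, ⟨⟨⟨t, ⟨t, e⟩⟩, ⟨t, e⟩⟩, e⟩⟩⟩⟩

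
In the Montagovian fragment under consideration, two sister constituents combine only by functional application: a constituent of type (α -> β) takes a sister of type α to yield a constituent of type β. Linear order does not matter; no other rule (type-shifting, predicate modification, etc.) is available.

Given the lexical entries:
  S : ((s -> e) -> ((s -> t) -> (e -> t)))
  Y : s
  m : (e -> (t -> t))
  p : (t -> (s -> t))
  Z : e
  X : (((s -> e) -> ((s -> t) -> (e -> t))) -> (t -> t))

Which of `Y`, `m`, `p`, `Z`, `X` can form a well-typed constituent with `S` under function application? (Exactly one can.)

X

Y : s — no; S wants (s -> e), and Y wants nothing (atomic).
m : (e -> (t -> t)) — no; S wants (s -> e), and m wants e.
p : (t -> (s -> t)) — no; S wants (s -> e), and p wants t.
Z : e — no; S wants (s -> e), and Z wants nothing (atomic).
X — combines: X : (((s -> e) -> ((s -> t) -> (e -> t))) -> (t -> t)) takes S : ((s -> e) -> ((s -> t) -> (e -> t))) as argument, giving (t -> t).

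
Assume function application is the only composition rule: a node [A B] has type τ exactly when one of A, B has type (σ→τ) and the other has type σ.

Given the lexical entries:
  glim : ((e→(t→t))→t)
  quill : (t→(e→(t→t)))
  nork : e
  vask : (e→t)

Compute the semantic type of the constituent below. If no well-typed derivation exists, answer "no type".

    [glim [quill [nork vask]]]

t

[nork vask]: (e→t) applied to e yields t.
[quill [nork vask]]: (t→(e→(t→t))) applied to t yields (e→(t→t)).
[glim [quill [nork vask]]]: ((e→(t→t))→t) applied to (e→(t→t)) yields t.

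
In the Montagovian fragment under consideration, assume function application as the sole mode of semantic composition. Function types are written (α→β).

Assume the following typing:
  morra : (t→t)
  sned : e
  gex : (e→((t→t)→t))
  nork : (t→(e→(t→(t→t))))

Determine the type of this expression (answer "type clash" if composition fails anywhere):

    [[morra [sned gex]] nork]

(e→(t→(t→t)))

[sned gex] — gex of type (e→((t→t)→t)) combines with sned of type e: type ((t→t)→t).
[morra [sned gex]] — [sned gex] of type ((t→t)→t) combines with morra of type (t→t): type t.
[[morra [sned gex]] nork] — nork of type (t→(e→(t→(t→t)))) combines with [morra [sned gex]] of type t: type (e→(t→(t→t))).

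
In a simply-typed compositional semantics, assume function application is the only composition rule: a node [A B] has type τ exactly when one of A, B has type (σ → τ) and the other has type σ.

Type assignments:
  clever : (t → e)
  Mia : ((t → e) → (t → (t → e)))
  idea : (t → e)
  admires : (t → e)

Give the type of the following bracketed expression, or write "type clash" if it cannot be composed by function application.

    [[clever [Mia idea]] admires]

type clash

At [Mia idea], Mia : ((t → e) → (t → (t → e))) takes idea : (t → e), giving (t → (t → e)).
[clever [Mia idea]]: (t → e) and (t → (t → e)) cannot combine by function application — type clash.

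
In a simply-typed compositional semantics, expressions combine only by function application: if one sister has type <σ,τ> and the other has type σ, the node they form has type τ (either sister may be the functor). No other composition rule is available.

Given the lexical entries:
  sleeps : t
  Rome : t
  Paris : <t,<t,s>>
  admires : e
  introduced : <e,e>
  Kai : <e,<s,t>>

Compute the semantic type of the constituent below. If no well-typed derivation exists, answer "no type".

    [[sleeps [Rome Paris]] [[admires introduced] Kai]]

t

[Rome Paris]: functor Paris : <t,<t,s>>, argument Rome : t; result <t,s>.
[sleeps [Rome Paris]]: functor [Rome Paris] : <t,s>, argument sleeps : t; result s.
[admires introduced]: functor introduced : <e,e>, argument admires : e; result e.
[[admires introduced] Kai]: functor Kai : <e,<s,t>>, argument [admires introduced] : e; result <s,t>.
[[sleeps [Rome Paris]] [[admires introduced] Kai]]: functor [[admires introduced] Kai] : <s,t>, argument [sleeps [Rome Paris]] : s; result t.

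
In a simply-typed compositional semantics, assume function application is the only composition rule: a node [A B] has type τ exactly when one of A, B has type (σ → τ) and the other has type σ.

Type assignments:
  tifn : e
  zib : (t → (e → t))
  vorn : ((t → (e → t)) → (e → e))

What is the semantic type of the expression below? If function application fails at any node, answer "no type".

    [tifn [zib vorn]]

e

[zib vorn]: functor vorn : ((t → (e → t)) → (e → e)), argument zib : (t → (e → t)); result (e → e).
[tifn [zib vorn]]: functor [zib vorn] : (e → e), argument tifn : e; result e.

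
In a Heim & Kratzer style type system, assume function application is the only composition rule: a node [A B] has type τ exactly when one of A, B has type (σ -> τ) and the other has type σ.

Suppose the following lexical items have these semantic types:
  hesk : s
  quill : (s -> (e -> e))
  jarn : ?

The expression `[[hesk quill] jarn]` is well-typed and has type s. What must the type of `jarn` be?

((e -> e) -> s)

[[hesk quill] jarn] is required to be s. [hesk quill] : (e -> e) cannot yield s as functor, so jarn : ((e -> e) -> s).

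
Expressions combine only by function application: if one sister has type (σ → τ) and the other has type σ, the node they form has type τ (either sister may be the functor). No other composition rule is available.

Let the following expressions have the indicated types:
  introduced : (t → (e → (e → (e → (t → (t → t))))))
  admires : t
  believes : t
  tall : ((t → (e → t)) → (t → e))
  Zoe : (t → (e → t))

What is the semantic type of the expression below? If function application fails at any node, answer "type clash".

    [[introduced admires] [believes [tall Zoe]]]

(e → (e → (t → (t → t))))

At [introduced admires], introduced : (t → (e → (e → (e → (t → (t → t)))))) takes admires : t, giving (e → (e → (e → (t → (t → t))))).
At [tall Zoe], tall : ((t → (e → t)) → (t → e)) takes Zoe : (t → (e → t)), giving (t → e).
At [believes [tall Zoe]], [tall Zoe] : (t → e) takes believes : t, giving e.
At [[introduced admires] [believes [tall Zoe]]], [introduced admires] : (e → (e → (e → (t → (t → t))))) takes [believes [tall Zoe]] : e, giving (e → (e → (t → (t → t)))).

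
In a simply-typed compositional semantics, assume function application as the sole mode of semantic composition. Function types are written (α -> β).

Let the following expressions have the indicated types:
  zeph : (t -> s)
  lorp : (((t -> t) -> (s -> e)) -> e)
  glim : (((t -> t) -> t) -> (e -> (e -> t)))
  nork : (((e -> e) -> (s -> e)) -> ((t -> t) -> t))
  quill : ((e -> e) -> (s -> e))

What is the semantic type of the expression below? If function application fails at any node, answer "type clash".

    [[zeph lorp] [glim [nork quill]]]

[zeph lorp]: (t -> s) with (((t -> t) -> (s -> e)) -> e) — neither is a function whose domain matches the other; composition fails here.

type clash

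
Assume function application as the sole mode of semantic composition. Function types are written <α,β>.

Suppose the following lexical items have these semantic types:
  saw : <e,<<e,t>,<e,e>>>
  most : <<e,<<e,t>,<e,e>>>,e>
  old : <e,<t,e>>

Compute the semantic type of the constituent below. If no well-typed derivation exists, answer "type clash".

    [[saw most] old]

<t,e>

[saw most]: functor most : <<e,<<e,t>,<e,e>>>,e>, argument saw : <e,<<e,t>,<e,e>>>; result e.
[[saw most] old]: functor old : <e,<t,e>>, argument [saw most] : e; result <t,e>.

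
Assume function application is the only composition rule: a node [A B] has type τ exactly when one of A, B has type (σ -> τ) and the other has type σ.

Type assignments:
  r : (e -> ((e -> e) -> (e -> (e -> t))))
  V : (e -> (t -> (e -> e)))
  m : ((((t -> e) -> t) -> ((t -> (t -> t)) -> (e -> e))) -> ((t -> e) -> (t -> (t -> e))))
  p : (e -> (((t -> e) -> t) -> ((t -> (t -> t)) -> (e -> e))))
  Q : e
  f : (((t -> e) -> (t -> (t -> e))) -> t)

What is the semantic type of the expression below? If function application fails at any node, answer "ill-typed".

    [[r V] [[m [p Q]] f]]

At [r V]: neither (e -> ((e -> e) -> (e -> (e -> t)))) nor (e -> (t -> (e -> e))) can take the other as argument; the node is ill-typed.

ill-typed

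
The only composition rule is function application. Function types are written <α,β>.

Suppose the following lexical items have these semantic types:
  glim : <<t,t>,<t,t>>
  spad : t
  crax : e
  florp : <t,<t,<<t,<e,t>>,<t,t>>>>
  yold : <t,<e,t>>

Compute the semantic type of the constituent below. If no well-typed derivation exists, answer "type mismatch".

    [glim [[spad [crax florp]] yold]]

type mismatch

[crax florp]: e with <t,<t,<<t,<e,t>>,<t,t>>>> — neither is a function whose domain matches the other; composition fails here.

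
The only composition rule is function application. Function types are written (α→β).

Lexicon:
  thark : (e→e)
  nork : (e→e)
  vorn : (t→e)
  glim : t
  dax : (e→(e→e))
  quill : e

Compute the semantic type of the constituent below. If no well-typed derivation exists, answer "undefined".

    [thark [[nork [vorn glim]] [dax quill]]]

[vorn glim] — vorn of type (t→e) combines with glim of type t: type e.
[nork [vorn glim]] — nork of type (e→e) combines with [vorn glim] of type e: type e.
[dax quill] — dax of type (e→(e→e)) combines with quill of type e: type (e→e).
[[nork [vorn glim]] [dax quill]] — [dax quill] of type (e→e) combines with [nork [vorn glim]] of type e: type e.
[thark [[nork [vorn glim]] [dax quill]]] — thark of type (e→e) combines with [[nork [vorn glim]] [dax quill]] of type e: type e.

e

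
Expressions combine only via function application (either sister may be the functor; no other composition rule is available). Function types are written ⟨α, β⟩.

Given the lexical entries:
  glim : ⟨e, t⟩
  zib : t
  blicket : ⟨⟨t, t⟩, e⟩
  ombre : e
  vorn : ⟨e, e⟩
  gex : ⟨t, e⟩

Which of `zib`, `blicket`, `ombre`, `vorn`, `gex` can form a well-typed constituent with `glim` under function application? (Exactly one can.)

zib : t — glim needs e; zib needs nothing (atomic); neither fits.
blicket : ⟨⟨t, t⟩, e⟩ — glim needs e; blicket needs ⟨t, t⟩; neither fits.
ombre — combines: glim : ⟨e, t⟩ takes ombre : e as argument, giving t.
vorn : ⟨e, e⟩ — glim needs e; vorn needs e; neither fits.
gex : ⟨t, e⟩ — glim needs e; gex needs t; neither fits.

ombre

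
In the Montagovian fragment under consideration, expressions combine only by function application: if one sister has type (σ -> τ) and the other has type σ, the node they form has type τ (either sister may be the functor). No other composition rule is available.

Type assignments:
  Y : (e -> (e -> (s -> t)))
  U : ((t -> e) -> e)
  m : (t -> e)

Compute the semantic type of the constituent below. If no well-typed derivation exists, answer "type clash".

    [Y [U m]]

(e -> (s -> t))

[U m] — U of type ((t -> e) -> e) combines with m of type (t -> e): type e.
[Y [U m]] — Y of type (e -> (e -> (s -> t))) combines with [U m] of type e: type (e -> (s -> t)).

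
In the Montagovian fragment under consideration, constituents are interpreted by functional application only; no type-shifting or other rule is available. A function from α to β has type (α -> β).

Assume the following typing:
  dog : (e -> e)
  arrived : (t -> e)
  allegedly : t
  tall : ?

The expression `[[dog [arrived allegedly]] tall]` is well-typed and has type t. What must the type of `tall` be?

(e -> t)

At [[dog [arrived allegedly]] tall] (required: t): [dog [arrived allegedly]] is e, which is not a function with range t; hence tall is the functor — type (e -> t).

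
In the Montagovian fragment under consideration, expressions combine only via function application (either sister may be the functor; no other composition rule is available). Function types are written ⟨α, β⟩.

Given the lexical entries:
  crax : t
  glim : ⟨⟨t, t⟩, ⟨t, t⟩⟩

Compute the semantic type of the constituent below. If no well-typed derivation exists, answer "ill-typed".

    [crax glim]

ill-typed

At [crax glim]: neither t nor ⟨⟨t, t⟩, ⟨t, t⟩⟩ can take the other as argument; the node is ill-typed.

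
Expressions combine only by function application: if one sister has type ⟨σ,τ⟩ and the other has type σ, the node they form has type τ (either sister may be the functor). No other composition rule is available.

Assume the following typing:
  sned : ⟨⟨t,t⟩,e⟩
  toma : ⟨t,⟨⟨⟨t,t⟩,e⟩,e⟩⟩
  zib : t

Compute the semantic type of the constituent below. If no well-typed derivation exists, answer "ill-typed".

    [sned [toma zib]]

e

At [toma zib], toma : ⟨t,⟨⟨⟨t,t⟩,e⟩,e⟩⟩ takes zib : t, giving ⟨⟨⟨t,t⟩,e⟩,e⟩.
At [sned [toma zib]], [toma zib] : ⟨⟨⟨t,t⟩,e⟩,e⟩ takes sned : ⟨⟨t,t⟩,e⟩, giving e.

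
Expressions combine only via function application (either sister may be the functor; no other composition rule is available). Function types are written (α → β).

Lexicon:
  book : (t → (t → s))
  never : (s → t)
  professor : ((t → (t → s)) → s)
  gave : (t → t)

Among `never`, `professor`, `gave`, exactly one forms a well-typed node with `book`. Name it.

professor

never : (s → t) — does not combine with book.
professor — combines: professor : ((t → (t → s)) → s) takes book : (t → (t → s)) as argument, giving s.
gave : (t → t) — does not combine with book.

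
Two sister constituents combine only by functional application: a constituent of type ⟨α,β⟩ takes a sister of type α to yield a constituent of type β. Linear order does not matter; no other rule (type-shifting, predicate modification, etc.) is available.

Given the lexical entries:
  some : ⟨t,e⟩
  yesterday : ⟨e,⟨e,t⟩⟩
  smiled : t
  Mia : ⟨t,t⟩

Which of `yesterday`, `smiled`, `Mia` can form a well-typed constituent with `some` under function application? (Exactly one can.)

smiled

yesterday : ⟨e,⟨e,t⟩⟩ — does not combine with some.
smiled — combines: some : ⟨t,e⟩ takes smiled : t as argument, giving e.
Mia : ⟨t,t⟩ — does not combine with some.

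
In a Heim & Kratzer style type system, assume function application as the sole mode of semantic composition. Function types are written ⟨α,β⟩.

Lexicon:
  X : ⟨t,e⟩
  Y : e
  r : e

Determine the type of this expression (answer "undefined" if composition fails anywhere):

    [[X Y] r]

[X Y]: ⟨t,e⟩ and e cannot combine by function application — type clash.

undefined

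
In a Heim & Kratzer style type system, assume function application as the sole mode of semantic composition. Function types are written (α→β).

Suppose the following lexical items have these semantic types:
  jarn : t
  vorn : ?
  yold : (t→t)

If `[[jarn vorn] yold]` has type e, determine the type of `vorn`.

[[jarn vorn] yold] is required to be e. yold : (t→t) cannot yield e as functor, so [jarn vorn] : ((t→t)→e).
[jarn vorn] is required to be ((t→t)→e). jarn : t cannot yield ((t→t)→e) as functor, so vorn : (t→((t→t)→e)).

(t→((t→t)→e))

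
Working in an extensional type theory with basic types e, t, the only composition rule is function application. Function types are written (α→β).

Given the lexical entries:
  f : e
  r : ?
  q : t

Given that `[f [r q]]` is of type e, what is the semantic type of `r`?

(t→(e→e))

For [f [r q]] to have type e with f of type e, [r q] must be the function: [r q] : (e→e).
For [r q] to have type (e→e) with q of type t, r must be the function: r : (t→(e→e)).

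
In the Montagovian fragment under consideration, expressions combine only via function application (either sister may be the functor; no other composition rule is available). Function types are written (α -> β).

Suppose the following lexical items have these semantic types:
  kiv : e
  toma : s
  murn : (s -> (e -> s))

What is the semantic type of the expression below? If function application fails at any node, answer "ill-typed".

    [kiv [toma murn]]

At [toma murn], murn : (s -> (e -> s)) takes toma : s, giving (e -> s).
At [kiv [toma murn]], [toma murn] : (e -> s) takes kiv : e, giving s.

s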